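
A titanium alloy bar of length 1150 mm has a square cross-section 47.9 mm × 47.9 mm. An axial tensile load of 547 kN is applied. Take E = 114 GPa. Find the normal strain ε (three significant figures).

A = 2294 mm².
σ = N/A = 238.4 MPa; ε = σ/E = 238.4/114000 = 2.091e-03.

0.00209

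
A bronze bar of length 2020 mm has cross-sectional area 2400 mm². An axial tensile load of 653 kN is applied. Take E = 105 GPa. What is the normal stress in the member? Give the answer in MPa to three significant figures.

σ = N/A = 653000/2400 = 272.1 MPa.

272 MPa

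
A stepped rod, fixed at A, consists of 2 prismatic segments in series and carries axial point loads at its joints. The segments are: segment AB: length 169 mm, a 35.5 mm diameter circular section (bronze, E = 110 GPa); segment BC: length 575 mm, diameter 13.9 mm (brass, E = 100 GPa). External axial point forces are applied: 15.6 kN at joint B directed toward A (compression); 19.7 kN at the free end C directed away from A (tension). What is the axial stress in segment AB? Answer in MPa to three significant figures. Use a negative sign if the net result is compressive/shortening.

4.14 MPa

Internal axial forces (sectioning from the free end, tension +): N_BC = 19.7 kN, N_AB = 4.1 kN.
A_AB = 989.8 mm².
σ_AB = N_AB/A_AB = 4100/989.8 = 4.142 MPa.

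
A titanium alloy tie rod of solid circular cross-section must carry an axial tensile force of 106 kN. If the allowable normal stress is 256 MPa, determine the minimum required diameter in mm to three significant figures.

23.0 mm

Required area A ≥ P/σ_allow = 106000/256 = 414.1 mm².
For a solid circular section, d ≥ √(4A/π) = 22.96 mm.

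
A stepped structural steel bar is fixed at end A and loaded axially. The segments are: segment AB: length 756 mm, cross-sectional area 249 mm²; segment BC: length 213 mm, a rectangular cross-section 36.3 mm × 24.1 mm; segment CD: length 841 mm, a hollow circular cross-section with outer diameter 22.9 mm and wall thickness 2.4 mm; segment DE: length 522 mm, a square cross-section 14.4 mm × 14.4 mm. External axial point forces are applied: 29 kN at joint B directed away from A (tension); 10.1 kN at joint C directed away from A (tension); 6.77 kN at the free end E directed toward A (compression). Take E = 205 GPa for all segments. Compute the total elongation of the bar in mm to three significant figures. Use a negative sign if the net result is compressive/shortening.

0.220 mm

Internal axial forces (sectioning from the free end, tension +): N_DE = -6.77 kN, N_CD = -6.77 kN, N_BC = 3.33 kN, N_AB = 32.33 kN.
A_BC = 874.8 mm².
A_CD = 154.6 mm².
A_DE = 207.4 mm².
δ_AB = 32330·756/(249·205000) = 0.4788 mm
δ_BC = 3330·213/(874.8·205000) = 0.003955 mm
δ_CD = -6770·841/(154.6·205000) = -0.1797 mm
δ_DE = -6770·522/(207.4·205000) = -0.08313 mm
δ = Σδ_i = 0.22 mm.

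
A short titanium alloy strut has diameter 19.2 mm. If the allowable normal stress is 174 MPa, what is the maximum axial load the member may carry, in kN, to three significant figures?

A = 289.5 mm².
P_max = σ_allow · A = 174 · 289.5 = 50380 N = 50.38 kN.

50.4 kN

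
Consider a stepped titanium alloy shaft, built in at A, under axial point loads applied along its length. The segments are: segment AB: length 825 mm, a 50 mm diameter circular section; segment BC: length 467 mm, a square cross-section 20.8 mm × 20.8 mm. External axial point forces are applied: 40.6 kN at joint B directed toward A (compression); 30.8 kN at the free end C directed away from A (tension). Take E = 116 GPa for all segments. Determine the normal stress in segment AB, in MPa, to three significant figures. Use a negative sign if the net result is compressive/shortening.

-4.99 MPa

Internal axial forces (sectioning from the free end, tension +): N_BC = 30.8 kN, N_AB = -9.8 kN.
A_AB = 1963 mm².
σ_AB = N_AB/A_AB = -9800/1963 = -4.991 MPa.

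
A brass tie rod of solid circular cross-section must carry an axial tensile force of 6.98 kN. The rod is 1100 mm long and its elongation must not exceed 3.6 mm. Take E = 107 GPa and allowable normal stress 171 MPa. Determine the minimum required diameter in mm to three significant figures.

7.21 mm

Required area A ≥ P/σ_allow = 6980/171 = 40.82 mm².
For a solid circular section, d ≥ √(4A/π) = 7.209 mm.
Elongation limit: A ≥ PL/(Eδ_allow) = 6980·1100/(107000·3.6) = 19.93 mm² ⇒ d ≥ 5.038 mm.
The stress limit governs.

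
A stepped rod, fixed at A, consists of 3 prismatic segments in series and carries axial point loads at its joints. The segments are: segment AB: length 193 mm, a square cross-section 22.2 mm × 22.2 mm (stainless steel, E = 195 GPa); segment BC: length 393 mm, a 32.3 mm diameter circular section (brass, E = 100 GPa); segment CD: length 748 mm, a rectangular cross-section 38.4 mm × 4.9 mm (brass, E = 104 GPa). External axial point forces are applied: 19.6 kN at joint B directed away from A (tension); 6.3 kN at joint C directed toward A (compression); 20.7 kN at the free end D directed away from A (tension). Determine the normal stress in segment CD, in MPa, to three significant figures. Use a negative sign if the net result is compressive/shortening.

Internal axial forces (sectioning from the free end, tension +): N_CD = 20.7 kN, N_BC = 14.4 kN, N_AB = 34 kN.
A_CD = 188.2 mm².
σ_CD = N_CD/A_CD = 20700/188.2 = 110 MPa.

110 MPa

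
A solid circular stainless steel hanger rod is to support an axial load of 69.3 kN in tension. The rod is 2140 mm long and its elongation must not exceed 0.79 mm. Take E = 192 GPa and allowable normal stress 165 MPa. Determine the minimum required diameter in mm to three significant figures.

35.3 mm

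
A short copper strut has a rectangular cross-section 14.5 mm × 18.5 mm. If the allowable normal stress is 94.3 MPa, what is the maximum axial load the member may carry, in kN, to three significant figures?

25.3 kN

A = 268.2 mm².
P_max = σ_allow · A = 94.3 · 268.2 = 25300 N = 25.3 kN.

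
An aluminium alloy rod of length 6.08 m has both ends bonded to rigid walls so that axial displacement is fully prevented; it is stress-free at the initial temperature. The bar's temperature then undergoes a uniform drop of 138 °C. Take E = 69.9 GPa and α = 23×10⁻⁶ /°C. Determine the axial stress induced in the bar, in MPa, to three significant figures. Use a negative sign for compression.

222 MPa

Free thermal expansion αLΔT = 23e-6 · 6080 · -138 = -19.3 mm.
The walls impose strain ε = −(-19.3)/6080 = 3.1740e-03; σ = Eε = 69900 · 3.1740e-03 = 221.9 MPa.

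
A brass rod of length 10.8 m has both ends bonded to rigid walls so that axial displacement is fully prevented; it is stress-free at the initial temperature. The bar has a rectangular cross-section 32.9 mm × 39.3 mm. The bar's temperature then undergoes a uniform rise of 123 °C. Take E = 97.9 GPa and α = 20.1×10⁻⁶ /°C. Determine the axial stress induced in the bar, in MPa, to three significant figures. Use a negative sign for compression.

Free thermal expansion αLΔT = 20.1e-6 · 10800 · 123 = 26.7 mm.
The walls impose strain ε = −(26.7)/10800 = -2.4723e-03; σ = Eε = 97900 · -2.4723e-03 = -242 MPa.

-242 MPa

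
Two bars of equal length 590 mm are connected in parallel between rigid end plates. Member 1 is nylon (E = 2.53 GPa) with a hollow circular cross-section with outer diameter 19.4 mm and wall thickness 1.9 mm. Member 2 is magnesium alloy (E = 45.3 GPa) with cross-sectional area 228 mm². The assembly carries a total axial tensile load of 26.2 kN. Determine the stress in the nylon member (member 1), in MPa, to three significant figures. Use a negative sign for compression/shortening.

A_1 = 104.5 mm².
Equal strain + equilibrium ⇒ each member carries load in proportion to AE: A₁E₁ = 264300 N, A₂E₂ = 10330000 N, ΣAE = 10590000 N.
σ₁ = P·E₁/ΣAE = 26200·2530/10590000 = 6.258 MPa.

6.26 MPa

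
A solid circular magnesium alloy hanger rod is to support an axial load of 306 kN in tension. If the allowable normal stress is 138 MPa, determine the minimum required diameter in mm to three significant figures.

53.1 mm

Required area A ≥ P/σ_allow = 306000/138 = 2217 mm².
For a solid circular section, d ≥ √(4A/π) = 53.13 mm.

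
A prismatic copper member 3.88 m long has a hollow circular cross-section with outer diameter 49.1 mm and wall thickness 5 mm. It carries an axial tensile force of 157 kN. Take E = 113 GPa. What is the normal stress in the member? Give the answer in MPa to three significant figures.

A = 692.7 mm².
σ = N/A = 157000/692.7 = 226.6 MPa.

227 MPa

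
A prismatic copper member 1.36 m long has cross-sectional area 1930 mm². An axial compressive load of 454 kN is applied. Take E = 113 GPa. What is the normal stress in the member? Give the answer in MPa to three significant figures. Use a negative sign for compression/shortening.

-235 MPa

σ = N/A = -454000/1930 = -235.2 MPa.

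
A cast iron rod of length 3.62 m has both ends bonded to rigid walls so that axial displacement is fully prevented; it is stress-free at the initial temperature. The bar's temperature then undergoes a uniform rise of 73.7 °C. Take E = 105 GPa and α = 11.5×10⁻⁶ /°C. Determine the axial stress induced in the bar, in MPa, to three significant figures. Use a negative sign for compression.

Free thermal expansion αLΔT = 11.5e-6 · 3620 · 73.7 = 3.068 mm.
The walls impose strain ε = −(3.068)/3620 = -8.4755e-04; σ = Eε = 105000 · -8.4755e-04 = -88.99 MPa.

-89.0 MPa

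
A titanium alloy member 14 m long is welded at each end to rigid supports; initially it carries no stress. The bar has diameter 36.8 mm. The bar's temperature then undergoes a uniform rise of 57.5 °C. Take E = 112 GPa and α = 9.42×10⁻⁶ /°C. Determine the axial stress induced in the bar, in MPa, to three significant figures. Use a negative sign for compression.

-60.7 MPa

Free thermal expansion αLΔT = 9.42e-6 · 14000 · 57.5 = 7.583 mm.
The walls impose strain ε = −(7.583)/14000 = -5.4165e-04; σ = Eε = 112000 · -5.4165e-04 = -60.66 MPa.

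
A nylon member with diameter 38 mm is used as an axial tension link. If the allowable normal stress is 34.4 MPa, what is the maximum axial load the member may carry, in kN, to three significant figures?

A = 1134 mm².
P_max = σ_allow · A = 34.4 · 1134 = 39010 N = 39.01 kN.

39.0 kN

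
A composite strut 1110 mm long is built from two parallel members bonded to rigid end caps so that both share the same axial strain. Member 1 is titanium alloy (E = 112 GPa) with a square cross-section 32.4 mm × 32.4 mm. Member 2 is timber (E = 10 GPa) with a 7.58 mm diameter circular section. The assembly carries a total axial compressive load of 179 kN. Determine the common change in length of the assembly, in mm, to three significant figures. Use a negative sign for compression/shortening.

A_1 = 1050 mm².
A_2 = 45.13 mm².
Equal strain + equilibrium ⇒ each member carries load in proportion to AE: A₁E₁ = 117600000 N, A₂E₂ = 451300 N, ΣAE = 118000000 N.
δ = PL/ΣAE = -179000·1110/118000000 = -1.683 mm.

-1.68 mm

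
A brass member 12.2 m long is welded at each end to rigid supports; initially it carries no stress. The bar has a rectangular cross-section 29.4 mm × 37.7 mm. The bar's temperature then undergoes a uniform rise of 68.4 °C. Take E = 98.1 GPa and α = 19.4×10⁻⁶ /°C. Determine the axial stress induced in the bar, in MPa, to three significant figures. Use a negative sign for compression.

-130 MPa

Free thermal expansion αLΔT = 19.4e-6 · 12200 · 68.4 = 16.19 mm.
The walls impose strain ε = −(16.19)/12200 = -1.3270e-03; σ = Eε = 98100 · -1.3270e-03 = -130.2 MPa.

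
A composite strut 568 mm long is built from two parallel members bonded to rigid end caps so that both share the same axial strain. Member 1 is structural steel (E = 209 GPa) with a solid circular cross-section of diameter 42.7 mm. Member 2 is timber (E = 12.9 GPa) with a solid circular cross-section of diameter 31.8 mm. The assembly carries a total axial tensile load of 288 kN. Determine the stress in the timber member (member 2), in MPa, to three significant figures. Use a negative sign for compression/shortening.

A_1 = 1432 mm².
A_2 = 794.2 mm².
Equal strain + equilibrium ⇒ each member carries load in proportion to AE: A₁E₁ = 299300000 N, A₂E₂ = 10250000 N, ΣAE = 309500000 N.
σ₂ = P·E₂/ΣAE = 288000·12900/309500000 = 12 MPa.

12.0 MPa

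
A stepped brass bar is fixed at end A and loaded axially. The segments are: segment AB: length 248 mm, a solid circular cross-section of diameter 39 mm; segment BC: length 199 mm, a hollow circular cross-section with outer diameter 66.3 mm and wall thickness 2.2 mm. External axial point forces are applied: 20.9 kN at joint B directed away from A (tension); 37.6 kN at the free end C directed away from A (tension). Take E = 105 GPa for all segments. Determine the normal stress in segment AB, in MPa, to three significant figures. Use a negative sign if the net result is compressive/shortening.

49.0 MPa

Internal axial forces (sectioning from the free end, tension +): N_BC = 37.6 kN, N_AB = 58.5 kN.
A_AB = 1195 mm².
σ_AB = N_AB/A_AB = 58500/1195 = 48.97 MPa.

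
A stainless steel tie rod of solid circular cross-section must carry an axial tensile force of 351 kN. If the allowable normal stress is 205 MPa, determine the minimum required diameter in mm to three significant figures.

46.7 mm

Required area A ≥ P/σ_allow = 351000/205 = 1712 mm².
For a solid circular section, d ≥ √(4A/π) = 46.69 mm.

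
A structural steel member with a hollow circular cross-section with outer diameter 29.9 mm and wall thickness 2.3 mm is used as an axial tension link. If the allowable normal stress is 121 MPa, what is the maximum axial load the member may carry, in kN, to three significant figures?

24.1 kN

A = 199.4 mm².
P_max = σ_allow · A = 121 · 199.4 = 24130 N = 24.13 kN.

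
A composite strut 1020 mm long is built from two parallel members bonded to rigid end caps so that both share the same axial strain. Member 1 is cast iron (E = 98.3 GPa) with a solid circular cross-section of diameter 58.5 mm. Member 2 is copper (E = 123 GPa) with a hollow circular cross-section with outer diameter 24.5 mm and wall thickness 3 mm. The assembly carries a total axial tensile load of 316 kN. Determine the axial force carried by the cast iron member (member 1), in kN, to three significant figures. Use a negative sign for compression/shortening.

A_1 = 2688 mm².
A_2 = 202.6 mm².
Equal strain + equilibrium ⇒ each member carries load in proportion to AE: A₁E₁ = 264200000 N, A₂E₂ = 24920000 N, ΣAE = 289100000 N.
F₁ = P·A₁E₁/ΣAE = 316000·264200000/289100000 = 288800 N.

289 kN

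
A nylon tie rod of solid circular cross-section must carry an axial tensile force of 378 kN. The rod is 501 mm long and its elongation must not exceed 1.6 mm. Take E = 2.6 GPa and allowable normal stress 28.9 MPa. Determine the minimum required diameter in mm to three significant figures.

Required area A ≥ P/σ_allow = 378000/28.9 = 13080 mm².
For a solid circular section, d ≥ √(4A/π) = 129 mm.
Elongation limit: A ≥ PL/(Eδ_allow) = 378000·501/(2600·1.6) = 45520 mm² ⇒ d ≥ 240.8 mm.
The elongation limit governs.

241 mm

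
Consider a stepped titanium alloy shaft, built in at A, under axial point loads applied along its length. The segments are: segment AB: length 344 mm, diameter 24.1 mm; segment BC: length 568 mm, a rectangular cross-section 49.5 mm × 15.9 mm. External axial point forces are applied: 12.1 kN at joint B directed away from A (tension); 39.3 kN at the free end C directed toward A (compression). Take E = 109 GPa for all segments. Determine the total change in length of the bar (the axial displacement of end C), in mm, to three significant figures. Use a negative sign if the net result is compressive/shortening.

Internal axial forces (sectioning from the free end, tension +): N_BC = -39.3 kN, N_AB = -27.2 kN.
A_AB = 456.2 mm².
A_BC = 787.1 mm².
δ_AB = -27200·344/(456.2·109000) = -0.1882 mm
δ_BC = -39300·568/(787.1·109000) = -0.2602 mm
δ = Σδ_i = -0.4484 mm.

-0.448 mm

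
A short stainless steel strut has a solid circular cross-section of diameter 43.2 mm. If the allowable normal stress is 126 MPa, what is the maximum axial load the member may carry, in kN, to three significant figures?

A = 1466 mm².
P_max = σ_allow · A = 126 · 1466 = 184700 N = 184.7 kN.

185 kN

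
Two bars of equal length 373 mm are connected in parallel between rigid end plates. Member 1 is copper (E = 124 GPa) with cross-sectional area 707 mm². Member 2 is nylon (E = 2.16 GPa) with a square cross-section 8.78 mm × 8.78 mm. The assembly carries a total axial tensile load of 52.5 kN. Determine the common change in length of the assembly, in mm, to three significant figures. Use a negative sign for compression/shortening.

A_2 = 77.09 mm².
Equal strain + equilibrium ⇒ each member carries load in proportion to AE: A₁E₁ = 87670000 N, A₂E₂ = 166500 N, ΣAE = 87830000 N.
δ = PL/ΣAE = 52500·373/87830000 = 0.2229 mm.

0.223 mm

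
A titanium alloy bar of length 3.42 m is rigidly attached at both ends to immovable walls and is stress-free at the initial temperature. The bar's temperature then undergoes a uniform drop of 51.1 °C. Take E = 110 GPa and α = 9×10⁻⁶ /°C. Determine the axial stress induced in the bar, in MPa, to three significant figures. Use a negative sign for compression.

50.6 MPa

Free thermal expansion αLΔT = 9e-6 · 3420 · -51.1 = -1.573 mm.
The walls impose strain ε = −(-1.573)/3420 = 4.5990e-04; σ = Eε = 110000 · 4.5990e-04 = 50.59 MPa.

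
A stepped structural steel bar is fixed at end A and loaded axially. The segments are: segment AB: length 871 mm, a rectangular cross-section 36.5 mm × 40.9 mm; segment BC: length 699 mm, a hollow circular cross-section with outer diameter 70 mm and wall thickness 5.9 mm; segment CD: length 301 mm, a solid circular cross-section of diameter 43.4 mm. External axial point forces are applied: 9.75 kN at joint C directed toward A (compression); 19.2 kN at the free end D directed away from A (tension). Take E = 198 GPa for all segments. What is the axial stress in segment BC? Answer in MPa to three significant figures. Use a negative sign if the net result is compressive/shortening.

Internal axial forces (sectioning from the free end, tension +): N_CD = 19.2 kN, N_BC = 9.45 kN, N_AB = 9.45 kN.
A_BC = 1188 mm².
σ_BC = N_BC/A_BC = 9450/1188 = 7.954 MPa.

7.95 MPa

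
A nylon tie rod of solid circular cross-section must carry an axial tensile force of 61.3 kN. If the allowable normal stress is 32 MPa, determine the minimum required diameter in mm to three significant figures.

49.4 mm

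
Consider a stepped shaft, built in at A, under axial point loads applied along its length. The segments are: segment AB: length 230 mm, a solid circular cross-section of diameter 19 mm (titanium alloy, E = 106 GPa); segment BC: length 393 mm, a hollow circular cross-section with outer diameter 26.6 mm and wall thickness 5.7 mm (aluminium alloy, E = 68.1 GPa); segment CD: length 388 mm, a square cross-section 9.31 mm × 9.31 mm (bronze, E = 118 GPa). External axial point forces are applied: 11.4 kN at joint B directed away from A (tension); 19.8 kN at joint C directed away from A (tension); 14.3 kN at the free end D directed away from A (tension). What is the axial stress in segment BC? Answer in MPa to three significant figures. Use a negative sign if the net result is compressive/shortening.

Internal axial forces (sectioning from the free end, tension +): N_CD = 14.3 kN, N_BC = 34.1 kN, N_AB = 45.5 kN.
A_BC = 374.3 mm².
σ_BC = N_BC/A_BC = 34100/374.3 = 91.11 MPa.

91.1 MPa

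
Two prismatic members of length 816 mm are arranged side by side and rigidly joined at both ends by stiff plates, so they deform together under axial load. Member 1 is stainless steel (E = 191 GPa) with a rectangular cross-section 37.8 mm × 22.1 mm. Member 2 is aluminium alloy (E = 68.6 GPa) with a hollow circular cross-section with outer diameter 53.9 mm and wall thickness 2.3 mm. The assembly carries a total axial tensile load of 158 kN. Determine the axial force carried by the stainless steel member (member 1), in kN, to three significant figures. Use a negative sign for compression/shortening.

136 kN

A_1 = 835.4 mm².
A_2 = 372.8 mm².
Equal strain + equilibrium ⇒ each member carries load in proportion to AE: A₁E₁ = 159600000 N, A₂E₂ = 25580000 N, ΣAE = 185100000 N.
F₁ = P·A₁E₁/ΣAE = 158000·159600000/185100000 = 136200 N.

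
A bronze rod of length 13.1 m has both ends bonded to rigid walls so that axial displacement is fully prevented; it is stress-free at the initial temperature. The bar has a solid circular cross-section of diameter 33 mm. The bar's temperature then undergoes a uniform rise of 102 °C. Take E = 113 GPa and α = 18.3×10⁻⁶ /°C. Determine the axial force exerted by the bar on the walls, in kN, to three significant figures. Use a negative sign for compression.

Free thermal expansion αLΔT = 18.3e-6 · 13100 · 102 = 24.45 mm.
The walls impose strain ε = −(24.45)/13100 = -1.8666e-03; σ = Eε = 113000 · -1.8666e-03 = -210.9 MPa.
Wall reaction R = σ·A = -210.9·855.3 = -180400 N = -180.4 kN.

-180 kN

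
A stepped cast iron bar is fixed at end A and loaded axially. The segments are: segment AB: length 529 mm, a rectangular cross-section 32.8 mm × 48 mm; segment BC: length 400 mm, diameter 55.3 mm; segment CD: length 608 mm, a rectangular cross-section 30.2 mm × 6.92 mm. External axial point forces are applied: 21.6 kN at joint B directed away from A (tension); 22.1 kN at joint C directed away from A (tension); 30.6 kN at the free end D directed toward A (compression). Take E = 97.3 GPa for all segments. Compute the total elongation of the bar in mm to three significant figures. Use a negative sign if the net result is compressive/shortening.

-0.884 mm

Internal axial forces (sectioning from the free end, tension +): N_CD = -30.6 kN, N_BC = -8.5 kN, N_AB = 13.1 kN.
A_AB = 1574 mm².
A_BC = 2402 mm².
A_CD = 209 mm².
δ_AB = 13100·529/(1574·97300) = 0.04524 mm
δ_BC = -8500·400/(2402·97300) = -0.01455 mm
δ_CD = -30600·608/(209·97300) = -0.915 mm
δ = Σδ_i = -0.8843 mm.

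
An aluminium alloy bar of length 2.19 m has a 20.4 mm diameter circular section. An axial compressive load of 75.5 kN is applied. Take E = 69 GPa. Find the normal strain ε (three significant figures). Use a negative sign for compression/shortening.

A = 326.9 mm².
σ = N/A = -231 MPa; ε = σ/E = -231/69000 = -3.348e-03.

-0.00335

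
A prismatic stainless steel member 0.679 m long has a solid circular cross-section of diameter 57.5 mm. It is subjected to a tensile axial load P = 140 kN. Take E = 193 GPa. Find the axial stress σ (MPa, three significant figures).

53.9 MPa

A = 2597 mm².
σ = N/A = 140000/2597 = 53.91 MPa.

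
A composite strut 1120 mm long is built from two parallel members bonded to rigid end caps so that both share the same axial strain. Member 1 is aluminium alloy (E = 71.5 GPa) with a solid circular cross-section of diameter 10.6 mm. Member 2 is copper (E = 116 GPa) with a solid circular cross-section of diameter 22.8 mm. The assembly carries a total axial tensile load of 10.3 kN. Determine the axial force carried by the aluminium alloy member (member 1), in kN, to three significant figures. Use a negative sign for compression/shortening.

1.21 kN

A_1 = 88.25 mm².
A_2 = 408.3 mm².
Equal strain + equilibrium ⇒ each member carries load in proportion to AE: A₁E₁ = 6310000 N, A₂E₂ = 47360000 N, ΣAE = 53670000 N.
F₁ = P·A₁E₁/ΣAE = 10300·6310000/53670000 = 1211 N.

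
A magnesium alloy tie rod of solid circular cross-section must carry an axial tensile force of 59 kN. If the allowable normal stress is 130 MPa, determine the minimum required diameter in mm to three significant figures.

Required area A ≥ P/σ_allow = 59000/130 = 453.8 mm².
For a solid circular section, d ≥ √(4A/π) = 24.04 mm.

24.0 mm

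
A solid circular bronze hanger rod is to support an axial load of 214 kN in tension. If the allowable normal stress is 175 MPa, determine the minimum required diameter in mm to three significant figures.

Required area A ≥ P/σ_allow = 214000/175 = 1223 mm².
For a solid circular section, d ≥ √(4A/π) = 39.46 mm.

39.5 mm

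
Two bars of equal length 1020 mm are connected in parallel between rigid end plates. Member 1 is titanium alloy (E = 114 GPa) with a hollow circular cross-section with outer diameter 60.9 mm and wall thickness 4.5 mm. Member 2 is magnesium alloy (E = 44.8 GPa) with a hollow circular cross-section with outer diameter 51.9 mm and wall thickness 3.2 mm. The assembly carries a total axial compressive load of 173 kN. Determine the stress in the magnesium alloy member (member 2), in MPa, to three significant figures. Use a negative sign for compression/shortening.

-68.7 MPa

A_1 = 797.3 mm².
A_2 = 489.6 mm².
Equal strain + equilibrium ⇒ each member carries load in proportion to AE: A₁E₁ = 90900000 N, A₂E₂ = 21930000 N, ΣAE = 112800000 N.
σ₂ = P·E₂/ΣAE = -173000·44800/112800000 = -68.69 MPa.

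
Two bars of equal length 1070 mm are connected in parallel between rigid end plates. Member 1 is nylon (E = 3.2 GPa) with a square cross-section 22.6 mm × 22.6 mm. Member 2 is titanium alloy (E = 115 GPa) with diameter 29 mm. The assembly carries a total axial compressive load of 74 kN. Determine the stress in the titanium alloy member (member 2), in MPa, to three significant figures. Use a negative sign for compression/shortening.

-110 MPa

A_1 = 510.8 mm².
A_2 = 660.5 mm².
Equal strain + equilibrium ⇒ each member carries load in proportion to AE: A₁E₁ = 1634000 N, A₂E₂ = 75960000 N, ΣAE = 77590000 N.
σ₂ = P·E₂/ΣAE = -74000·115000/77590000 = -109.7 MPa.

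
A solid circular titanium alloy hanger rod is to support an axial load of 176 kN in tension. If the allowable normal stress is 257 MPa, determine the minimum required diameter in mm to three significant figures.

29.5 mm

Required area A ≥ P/σ_allow = 176000/257 = 684.8 mm².
For a solid circular section, d ≥ √(4A/π) = 29.53 mm.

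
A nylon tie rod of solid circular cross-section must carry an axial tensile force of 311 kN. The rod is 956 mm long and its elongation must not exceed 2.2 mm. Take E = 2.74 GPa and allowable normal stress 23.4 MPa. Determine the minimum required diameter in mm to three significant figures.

251 mm

Required area A ≥ P/σ_allow = 311000/23.4 = 13290 mm².
For a solid circular section, d ≥ √(4A/π) = 130.1 mm.
Elongation limit: A ≥ PL/(Eδ_allow) = 311000·956/(2740·2.2) = 49320 mm² ⇒ d ≥ 250.6 mm.
The elongation limit governs.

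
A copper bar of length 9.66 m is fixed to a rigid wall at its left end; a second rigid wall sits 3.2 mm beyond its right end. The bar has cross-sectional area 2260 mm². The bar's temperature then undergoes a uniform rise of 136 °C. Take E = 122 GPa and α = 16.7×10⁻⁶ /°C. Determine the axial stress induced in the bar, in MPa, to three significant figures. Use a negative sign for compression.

Free thermal expansion αLΔT = 16.7e-6 · 9660 · 136 = 21.94 mm.
The walls engage after the gap closes; constrained expansion = 21.94 − 3.2 = 18.74 mm.
The walls impose strain ε = −(18.74)/9660 = -1.9399e-03; σ = Eε = 122000 · -1.9399e-03 = -236.7 MPa.

-237 MPa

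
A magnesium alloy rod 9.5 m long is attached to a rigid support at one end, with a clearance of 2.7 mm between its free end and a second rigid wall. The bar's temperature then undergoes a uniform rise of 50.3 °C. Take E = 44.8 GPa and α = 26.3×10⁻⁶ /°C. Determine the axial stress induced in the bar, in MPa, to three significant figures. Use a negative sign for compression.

-46.5 MPa

Free thermal expansion αLΔT = 26.3e-6 · 9500 · 50.3 = 12.57 mm.
The walls engage after the gap closes; constrained expansion = 12.57 − 2.7 = 9.867 mm.
The walls impose strain ε = −(9.867)/9500 = -1.0387e-03; σ = Eε = 44800 · -1.0387e-03 = -46.53 MPa.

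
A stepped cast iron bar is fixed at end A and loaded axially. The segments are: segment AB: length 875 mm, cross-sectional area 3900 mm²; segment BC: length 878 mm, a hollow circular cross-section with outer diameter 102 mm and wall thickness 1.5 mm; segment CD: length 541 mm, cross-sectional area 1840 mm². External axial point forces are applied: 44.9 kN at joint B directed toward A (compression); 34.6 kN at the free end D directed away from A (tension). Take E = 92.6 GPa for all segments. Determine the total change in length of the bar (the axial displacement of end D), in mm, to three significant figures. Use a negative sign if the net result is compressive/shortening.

0.778 mm

Internal axial forces (sectioning from the free end, tension +): N_CD = 34.6 kN, N_BC = 34.6 kN, N_AB = -10.3 kN.
A_BC = 473.6 mm².
δ_AB = -10300·875/(3900·92600) = -0.02496 mm
δ_BC = 34600·878/(473.6·92600) = 0.6927 mm
δ_CD = 34600·541/(1840·92600) = 0.1099 mm
δ = Σδ_i = 0.7776 mm.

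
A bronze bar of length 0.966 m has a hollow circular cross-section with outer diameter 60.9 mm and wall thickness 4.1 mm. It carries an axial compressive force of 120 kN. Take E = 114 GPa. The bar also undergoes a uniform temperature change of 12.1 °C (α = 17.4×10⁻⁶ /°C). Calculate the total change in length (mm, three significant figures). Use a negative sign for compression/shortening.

-1.19 mm

A = 731.6 mm².
δ_mech = NL/(AE) = -120000·966/(731.6·114000) = -1.39 mm.
δ_thermal = αLΔT = 17.4e-6·966·12.1 = 0.2034 mm.
δ = δ_mech + δ_thermal = -1.186 mm.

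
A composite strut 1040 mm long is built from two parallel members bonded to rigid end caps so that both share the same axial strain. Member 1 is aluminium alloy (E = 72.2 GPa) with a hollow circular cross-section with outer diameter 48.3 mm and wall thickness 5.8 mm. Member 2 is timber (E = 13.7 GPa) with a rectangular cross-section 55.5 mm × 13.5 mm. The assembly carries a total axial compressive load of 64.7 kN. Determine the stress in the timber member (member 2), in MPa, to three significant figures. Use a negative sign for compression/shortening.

-13.4 MPa

A_1 = 774.4 mm².
A_2 = 749.2 mm².
Equal strain + equilibrium ⇒ each member carries load in proportion to AE: A₁E₁ = 55910000 N, A₂E₂ = 10260000 N, ΣAE = 66180000 N.
σ₂ = P·E₂/ΣAE = -64700·13700/66180000 = -13.39 MPa.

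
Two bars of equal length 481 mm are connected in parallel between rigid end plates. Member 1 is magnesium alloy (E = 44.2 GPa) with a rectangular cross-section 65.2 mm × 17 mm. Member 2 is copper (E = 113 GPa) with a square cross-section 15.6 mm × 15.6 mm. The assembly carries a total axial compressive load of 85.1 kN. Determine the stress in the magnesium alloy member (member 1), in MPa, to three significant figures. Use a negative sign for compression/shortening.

A_1 = 1108 mm².
A_2 = 243.4 mm².
Equal strain + equilibrium ⇒ each member carries load in proportion to AE: A₁E₁ = 48990000 N, A₂E₂ = 27500000 N, ΣAE = 76490000 N.
σ₁ = P·E₁/ΣAE = -85100·44200/76490000 = -49.17 MPa.

-49.2 MPa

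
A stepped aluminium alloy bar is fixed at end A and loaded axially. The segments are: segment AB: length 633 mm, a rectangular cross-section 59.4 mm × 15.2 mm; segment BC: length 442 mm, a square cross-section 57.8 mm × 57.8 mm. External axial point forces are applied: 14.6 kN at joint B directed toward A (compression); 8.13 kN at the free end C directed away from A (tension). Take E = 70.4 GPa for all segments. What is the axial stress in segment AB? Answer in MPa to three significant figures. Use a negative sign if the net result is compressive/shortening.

-7.17 MPa

Internal axial forces (sectioning from the free end, tension +): N_BC = 8.13 kN, N_AB = -6.47 kN.
A_AB = 902.9 mm².
σ_AB = N_AB/A_AB = -6470/902.9 = -7.166 MPa.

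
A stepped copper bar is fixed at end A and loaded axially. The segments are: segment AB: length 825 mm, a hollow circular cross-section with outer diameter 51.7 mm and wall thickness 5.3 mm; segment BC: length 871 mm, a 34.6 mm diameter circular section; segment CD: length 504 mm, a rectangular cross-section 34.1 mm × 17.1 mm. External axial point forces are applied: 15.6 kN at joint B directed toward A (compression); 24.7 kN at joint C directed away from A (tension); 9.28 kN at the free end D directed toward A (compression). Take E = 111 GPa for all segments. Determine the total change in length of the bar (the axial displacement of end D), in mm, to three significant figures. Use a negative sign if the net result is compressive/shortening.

0.0547 mm

Internal axial forces (sectioning from the free end, tension +): N_CD = -9.28 kN, N_BC = 15.42 kN, N_AB = -0.18 kN.
A_AB = 772.6 mm².
A_BC = 940.2 mm².
A_CD = 583.1 mm².
δ_AB = -180·825/(772.6·111000) = -0.001732 mm
δ_BC = 15420·871/(940.2·111000) = 0.1287 mm
δ_CD = -9280·504/(583.1·111000) = -0.07226 mm
δ = Σδ_i = 0.0547 mm.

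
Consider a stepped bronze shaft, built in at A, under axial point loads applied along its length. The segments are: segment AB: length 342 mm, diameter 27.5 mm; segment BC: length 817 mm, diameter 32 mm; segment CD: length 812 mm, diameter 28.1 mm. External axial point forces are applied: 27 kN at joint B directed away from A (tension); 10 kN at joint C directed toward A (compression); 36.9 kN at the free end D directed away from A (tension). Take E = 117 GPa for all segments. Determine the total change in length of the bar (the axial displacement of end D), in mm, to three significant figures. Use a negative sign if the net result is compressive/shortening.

Internal axial forces (sectioning from the free end, tension +): N_CD = 36.9 kN, N_BC = 26.9 kN, N_AB = 53.9 kN.
A_AB = 594 mm².
A_BC = 804.2 mm².
A_CD = 620.2 mm².
δ_AB = 53900·342/(594·117000) = 0.2653 mm
δ_BC = 26900·817/(804.2·117000) = 0.2336 mm
δ_CD = 36900·812/(620.2·117000) = 0.4129 mm
δ = Σδ_i = 0.9118 mm.

0.912 mm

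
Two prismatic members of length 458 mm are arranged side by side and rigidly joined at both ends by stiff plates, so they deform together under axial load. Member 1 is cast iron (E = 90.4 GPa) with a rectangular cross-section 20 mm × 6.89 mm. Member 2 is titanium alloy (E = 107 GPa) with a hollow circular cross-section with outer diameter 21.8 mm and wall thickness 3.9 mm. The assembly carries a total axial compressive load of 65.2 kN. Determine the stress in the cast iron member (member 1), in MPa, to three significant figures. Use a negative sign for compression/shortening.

-164 MPa

A_1 = 137.8 mm².
A_2 = 219.3 mm².
Equal strain + equilibrium ⇒ each member carries load in proportion to AE: A₁E₁ = 12460000 N, A₂E₂ = 23470000 N, ΣAE = 35920000 N.
σ₁ = P·E₁/ΣAE = -65200·90400/35920000 = -164.1 MPa.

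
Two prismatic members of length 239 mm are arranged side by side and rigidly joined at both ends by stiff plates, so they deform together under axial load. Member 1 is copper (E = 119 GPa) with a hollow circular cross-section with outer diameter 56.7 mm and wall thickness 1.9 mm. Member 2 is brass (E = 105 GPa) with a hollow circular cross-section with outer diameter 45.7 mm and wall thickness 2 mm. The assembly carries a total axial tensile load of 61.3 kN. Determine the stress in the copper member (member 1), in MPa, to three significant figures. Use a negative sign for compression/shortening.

A_1 = 327.1 mm².
A_2 = 274.6 mm².
Equal strain + equilibrium ⇒ each member carries load in proportion to AE: A₁E₁ = 38930000 N, A₂E₂ = 28830000 N, ΣAE = 67760000 N.
σ₁ = P·E₁/ΣAE = 61300·119000/67760000 = 107.7 MPa.

108 MPa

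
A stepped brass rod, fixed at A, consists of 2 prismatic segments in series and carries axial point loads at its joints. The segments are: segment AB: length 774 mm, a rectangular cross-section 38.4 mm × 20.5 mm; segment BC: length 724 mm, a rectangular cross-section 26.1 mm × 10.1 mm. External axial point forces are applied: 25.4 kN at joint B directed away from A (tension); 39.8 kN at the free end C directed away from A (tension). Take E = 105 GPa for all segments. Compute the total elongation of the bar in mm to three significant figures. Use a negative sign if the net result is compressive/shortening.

1.65 mm

Internal axial forces (sectioning from the free end, tension +): N_BC = 39.8 kN, N_AB = 65.2 kN.
A_AB = 787.2 mm².
A_BC = 263.6 mm².
δ_AB = 65200·774/(787.2·105000) = 0.6105 mm
δ_BC = 39800·724/(263.6·105000) = 1.041 mm
δ = Σδ_i = 1.652 mm.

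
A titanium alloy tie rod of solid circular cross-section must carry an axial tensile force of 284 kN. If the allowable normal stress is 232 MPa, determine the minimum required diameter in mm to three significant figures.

39.5 mm

Required area A ≥ P/σ_allow = 284000/232 = 1224 mm².
For a solid circular section, d ≥ √(4A/π) = 39.48 mm.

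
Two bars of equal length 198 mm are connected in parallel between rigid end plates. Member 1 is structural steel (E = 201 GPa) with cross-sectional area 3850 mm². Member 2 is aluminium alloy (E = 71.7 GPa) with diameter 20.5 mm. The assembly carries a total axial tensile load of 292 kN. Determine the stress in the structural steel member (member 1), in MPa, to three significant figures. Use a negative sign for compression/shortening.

73.6 MPa

A_2 = 330.1 mm².
Equal strain + equilibrium ⇒ each member carries load in proportion to AE: A₁E₁ = 773800000 N, A₂E₂ = 23670000 N, ΣAE = 797500000 N.
σ₁ = P·E₁/ΣAE = 292000·201000/797500000 = 73.59 MPa.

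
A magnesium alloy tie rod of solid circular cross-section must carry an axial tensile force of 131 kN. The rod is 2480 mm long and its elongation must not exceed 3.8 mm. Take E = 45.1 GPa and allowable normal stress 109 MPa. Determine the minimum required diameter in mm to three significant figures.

Required area A ≥ P/σ_allow = 131000/109 = 1202 mm².
For a solid circular section, d ≥ √(4A/π) = 39.12 mm.
Elongation limit: A ≥ PL/(Eδ_allow) = 131000·2480/(45100·3.8) = 1896 mm² ⇒ d ≥ 49.13 mm.
The elongation limit governs.

49.1 mm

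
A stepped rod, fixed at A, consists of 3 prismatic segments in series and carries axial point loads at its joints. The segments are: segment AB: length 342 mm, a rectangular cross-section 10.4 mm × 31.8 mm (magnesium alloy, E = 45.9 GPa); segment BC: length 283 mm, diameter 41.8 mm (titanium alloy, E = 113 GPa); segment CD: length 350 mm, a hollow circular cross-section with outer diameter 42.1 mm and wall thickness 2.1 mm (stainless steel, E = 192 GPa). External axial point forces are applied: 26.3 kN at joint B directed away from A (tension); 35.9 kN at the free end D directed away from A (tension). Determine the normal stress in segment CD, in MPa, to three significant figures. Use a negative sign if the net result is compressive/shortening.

Internal axial forces (sectioning from the free end, tension +): N_CD = 35.9 kN, N_BC = 35.9 kN, N_AB = 62.2 kN.
A_CD = 263.9 mm².
σ_CD = N_CD/A_CD = 35900/263.9 = 136 MPa.

136 MPa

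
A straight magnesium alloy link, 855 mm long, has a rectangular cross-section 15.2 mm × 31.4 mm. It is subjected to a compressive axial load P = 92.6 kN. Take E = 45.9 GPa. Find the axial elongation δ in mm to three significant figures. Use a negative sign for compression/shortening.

A = 477.3 mm².
δ_mech = NL/(AE) = -92600·855/(477.3·45900) = -3.614 mm.

-3.61 mm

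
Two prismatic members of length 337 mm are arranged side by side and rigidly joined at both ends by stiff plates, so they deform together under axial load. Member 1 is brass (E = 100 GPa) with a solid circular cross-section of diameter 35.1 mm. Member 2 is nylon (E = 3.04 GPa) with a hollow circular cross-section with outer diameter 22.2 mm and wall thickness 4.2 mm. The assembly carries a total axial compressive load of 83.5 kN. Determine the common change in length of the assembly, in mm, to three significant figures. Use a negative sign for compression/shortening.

-0.289 mm

A_1 = 967.6 mm².
A_2 = 237.5 mm².
Equal strain + equilibrium ⇒ each member carries load in proportion to AE: A₁E₁ = 96760000 N, A₂E₂ = 722000 N, ΣAE = 97480000 N.
δ = PL/ΣAE = -83500·337/97480000 = -0.2887 mm.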